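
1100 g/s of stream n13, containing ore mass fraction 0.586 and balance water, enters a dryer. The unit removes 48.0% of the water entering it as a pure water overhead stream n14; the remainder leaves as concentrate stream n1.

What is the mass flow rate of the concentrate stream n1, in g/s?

881.4 g/s

water entering = 1100×0.414 = 455.4 g/s; overhead removed = 0.480×455.4 = 218.59 g/s.
Concentrate = 1100 − 218.59 = 881.41 g/s.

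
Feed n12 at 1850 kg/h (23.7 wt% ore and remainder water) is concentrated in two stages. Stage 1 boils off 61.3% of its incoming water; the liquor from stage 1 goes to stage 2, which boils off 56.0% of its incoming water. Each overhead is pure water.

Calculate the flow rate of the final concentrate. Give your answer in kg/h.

678.8 kg/h

water in feed = 1850×0.763 = 1411.5 kg/h.
After stage 1: water left = (1−0.613)×1411.5 = 546.27; stream total = 984.72 kg/h.
After stage 2: water left = (1−0.560)×546.27 = 240.36; final concentrate = 678.81 kg/h.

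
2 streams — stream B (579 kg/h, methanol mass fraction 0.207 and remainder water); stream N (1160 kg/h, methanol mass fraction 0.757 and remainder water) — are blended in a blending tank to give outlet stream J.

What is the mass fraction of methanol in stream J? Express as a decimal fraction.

Total flow out = 579 + 1160 = 1739 kg/h.
methanol in = 579×0.207 + 1160×0.757 = 997.97 kg/h.
methanol mass fraction in J = 997.97/1739 = 0.574.

0.574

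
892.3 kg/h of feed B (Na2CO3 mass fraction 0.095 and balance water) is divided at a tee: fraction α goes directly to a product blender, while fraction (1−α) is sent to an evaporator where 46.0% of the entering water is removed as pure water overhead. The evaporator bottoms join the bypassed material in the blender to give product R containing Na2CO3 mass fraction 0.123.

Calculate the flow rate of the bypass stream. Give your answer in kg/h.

All 892.3×0.095 = 84.769 kg/h of Na2CO3 reaches R, so R = 84.769/0.123 = 689.17 kg/h and vapour = 203.13 kg/h.
The evaporator receives (1−α)·892.3 of feed at 0.905 water and removes 0.460 of that water:
0.460×0.905×(1−α)×892.3 = 203.13
(1−α) = 203.13/371.46 = 0.5468;  α = 0.4532.
Bypass flow = 0.4532×892.3 = 404.37 kg/h.

404.4 kg/h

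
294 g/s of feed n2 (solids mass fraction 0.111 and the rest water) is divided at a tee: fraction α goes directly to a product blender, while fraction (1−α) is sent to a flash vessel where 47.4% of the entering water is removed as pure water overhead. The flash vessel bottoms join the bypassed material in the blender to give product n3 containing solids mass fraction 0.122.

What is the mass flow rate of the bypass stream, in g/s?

231.1 g/s

All 294×0.111 = 32.634 g/s of solids reaches n3, so n3 = 32.634/0.122 = 267.49 g/s and vapour = 26.508 g/s.
The evaporator receives (1−α)·294 of feed at 0.889 water and removes 0.474 of that water:
0.474×0.889×(1−α)×294 = 26.508
(1−α) = 26.508/123.89 = 0.2140;  α = 0.7860.
Bypass flow = 0.7860×294 = 231.09 g/s.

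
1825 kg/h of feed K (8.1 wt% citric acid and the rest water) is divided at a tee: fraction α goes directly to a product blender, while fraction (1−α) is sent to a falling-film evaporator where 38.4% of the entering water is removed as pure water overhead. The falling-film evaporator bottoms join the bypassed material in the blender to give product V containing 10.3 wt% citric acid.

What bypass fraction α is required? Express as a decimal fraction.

All 1825×0.081 = 147.83 kg/h of citric acid reaches V, so V = 147.83/0.103 = 1435.2 kg/h and vapour = 389.81 kg/h.
The evaporator receives (1−α)·1825 of feed at 0.919 water and removes 0.384 of that water:
0.384×0.919×(1−α)×1825 = 389.81
(1−α) = 389.81/644.04 = 0.6053;  α = 0.3947.

0.395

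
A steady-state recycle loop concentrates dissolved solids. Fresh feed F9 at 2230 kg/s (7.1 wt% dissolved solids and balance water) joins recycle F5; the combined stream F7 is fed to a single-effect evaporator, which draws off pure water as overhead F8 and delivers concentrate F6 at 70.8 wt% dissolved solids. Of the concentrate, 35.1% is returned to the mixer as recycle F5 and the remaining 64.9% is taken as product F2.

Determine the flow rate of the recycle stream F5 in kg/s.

120.9 kg/s

Overall dissolved solids balance (none leaves overhead): dissolved solids in fresh feed = dissolved solids in product, i.e. 2230×0.071 = (1−0.351)·F6·0.708.
F6 = 158.33/(0.708×0.649) = 344.58 kg/s.
Recycle F5 = 0.351×344.58 = 120.95 kg/s.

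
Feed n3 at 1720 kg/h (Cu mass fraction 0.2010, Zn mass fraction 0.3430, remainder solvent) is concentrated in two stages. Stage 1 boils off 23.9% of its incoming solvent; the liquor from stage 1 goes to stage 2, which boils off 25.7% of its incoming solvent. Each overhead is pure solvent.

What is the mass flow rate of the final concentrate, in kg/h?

solvent in feed = 1720×0.456 = 784.32 kg/h.
After stage 1: solvent left = (1−0.239)×784.32 = 596.87; stream total = 1532.5 kg/h.
After stage 2: solvent left = (1−0.257)×596.87 = 443.47; final concentrate = 1379.2 kg/h.

1379 kg/h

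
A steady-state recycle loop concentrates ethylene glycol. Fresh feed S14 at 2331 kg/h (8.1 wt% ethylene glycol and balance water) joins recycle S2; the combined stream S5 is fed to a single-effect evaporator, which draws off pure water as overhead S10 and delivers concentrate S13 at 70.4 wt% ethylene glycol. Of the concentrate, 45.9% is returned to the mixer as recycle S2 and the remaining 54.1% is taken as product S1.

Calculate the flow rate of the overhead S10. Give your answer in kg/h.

Overall ethylene glycol balance (none leaves overhead): ethylene glycol in fresh feed = ethylene glycol in product, i.e. 2331×0.081 = (1−0.459)·S13·0.704.
S13 = 188.81/(0.704×0.541) = 495.74 kg/h.
Recycle S2 = 0.459×495.74 = 227.55 kg/h.
Combined feed S5 = 2331 + 227.55 = 2558.5 kg/h.
Overhead S10 = S5 − S13 = 2558.5 − 495.74 = 2062.8 kg/h.

2063 kg/h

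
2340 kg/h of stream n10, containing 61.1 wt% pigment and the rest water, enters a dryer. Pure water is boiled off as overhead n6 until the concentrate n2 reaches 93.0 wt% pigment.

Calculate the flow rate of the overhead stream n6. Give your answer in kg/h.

802.6 kg/h

pigment is conserved: 2340×0.611 = 1429.7 kg/h all reports to the concentrate.
Concentrate = 1429.7/(target fraction) = 1537.4 kg/h.
Overhead = 2340 − 1537.4 = 802.65 kg/h.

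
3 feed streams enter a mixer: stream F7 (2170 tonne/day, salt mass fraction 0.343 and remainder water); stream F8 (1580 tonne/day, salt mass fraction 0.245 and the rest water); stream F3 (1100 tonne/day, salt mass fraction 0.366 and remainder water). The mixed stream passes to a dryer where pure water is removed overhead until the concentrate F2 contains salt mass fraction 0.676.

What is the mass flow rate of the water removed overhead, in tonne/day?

salt entering = 2170×0.343 + 1580×0.245 + 1100×0.366 = 1534 tonne/day.
All salt reports to F2, so F2 = 1534/0.676 = 2269.2 tonne/day.
Total feed = 4850 tonne/day; overhead = 4850 − 2269.2 = 2580.8 tonne/day.

2581 tonne/day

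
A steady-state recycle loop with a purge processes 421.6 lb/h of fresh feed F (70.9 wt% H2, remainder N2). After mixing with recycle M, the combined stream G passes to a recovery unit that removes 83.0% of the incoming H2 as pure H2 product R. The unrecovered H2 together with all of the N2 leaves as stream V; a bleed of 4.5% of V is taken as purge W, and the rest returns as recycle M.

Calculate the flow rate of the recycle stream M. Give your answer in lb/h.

2662 lb/h

N2 enters only via F and leaves only via the purge: 421.6×0.291 = 0.045×(N2 in V), and the recovery unit passes all N2, so N2 in G = N2 in V = 2726.3 lb/h.
H2 in G: m_A = 421.6×0.709 + (1−0.045)·(1−0.830)·m_A, so m_A = 298.91/0.8377 = 356.85 lb/h.
V = (1−0.830)×356.85 + 2726.3 = 2787 lb/h.
Recycle M = (1−0.045)×2787 = 2661.6 lb/h.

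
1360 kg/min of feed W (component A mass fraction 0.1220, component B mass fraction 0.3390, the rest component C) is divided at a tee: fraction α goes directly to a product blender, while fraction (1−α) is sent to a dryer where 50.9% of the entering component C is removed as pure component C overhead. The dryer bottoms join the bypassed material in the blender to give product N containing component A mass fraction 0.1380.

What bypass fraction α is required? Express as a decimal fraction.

All 1360×0.122 = 165.92 kg/min of component A reaches N, so N = 165.92/0.138 = 1202.3 kg/min and vapour = 157.68 kg/min.
The evaporator receives (1−α)·1360 of feed at 0.539 component C and removes 0.509 of that component C:
0.509×0.539×(1−α)×1360 = 157.68
(1−α) = 157.68/373.12 = 0.4226;  α = 0.5774.

0.577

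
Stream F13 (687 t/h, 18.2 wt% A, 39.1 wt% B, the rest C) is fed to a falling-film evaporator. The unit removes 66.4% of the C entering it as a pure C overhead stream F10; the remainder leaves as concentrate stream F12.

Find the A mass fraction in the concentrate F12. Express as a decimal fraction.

A is not removed: 687×0.182 = 125.03 t/h of A enters F12.
C entering = 687×0.427 = 293.35 t/h; overhead removed = 0.664×293.35 = 194.78 t/h.
Concentrate = 687 − 194.78 = 492.22 t/h.
Mass fraction = 125.03/492.22 = 0.2540.

0.2540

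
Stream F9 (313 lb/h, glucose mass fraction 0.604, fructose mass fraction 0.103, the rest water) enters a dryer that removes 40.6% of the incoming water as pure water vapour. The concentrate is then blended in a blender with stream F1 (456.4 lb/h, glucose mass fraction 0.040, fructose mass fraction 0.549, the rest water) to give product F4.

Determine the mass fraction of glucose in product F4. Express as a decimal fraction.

Vapour removed = 0.406×0.293×313 = 37.234 lb/h; concentrate = 275.77 lb/h.
glucose reaching the mixer = 189.05 (from concentrate) + 456.4×0.040 = 207.31 lb/h.
Product flow = 275.77 + 456.4 = 732.17 lb/h; glucose fraction = 0.283.

0.283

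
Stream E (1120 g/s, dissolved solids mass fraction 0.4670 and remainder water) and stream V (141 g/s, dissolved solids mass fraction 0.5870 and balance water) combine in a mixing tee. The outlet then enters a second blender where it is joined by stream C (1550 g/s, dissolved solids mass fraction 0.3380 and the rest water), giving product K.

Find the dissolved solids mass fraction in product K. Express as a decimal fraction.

Overall, product flow = 2811 g/s.
dissolved solids in = 1120×0.467 + 141×0.587 + 1550×0.338 = 1129.7 g/s.
dissolved solids fraction in K = 0.4019.

0.4019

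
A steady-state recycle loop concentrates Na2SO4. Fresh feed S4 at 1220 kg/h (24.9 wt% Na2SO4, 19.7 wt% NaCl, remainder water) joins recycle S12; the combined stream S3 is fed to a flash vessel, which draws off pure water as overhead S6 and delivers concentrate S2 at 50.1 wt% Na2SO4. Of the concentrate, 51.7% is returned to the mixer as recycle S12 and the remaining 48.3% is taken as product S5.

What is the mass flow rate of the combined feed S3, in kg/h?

1869 kg/h

Overall Na2SO4 balance (none leaves overhead): Na2SO4 in fresh feed = Na2SO4 in product, i.e. 1220×0.249 = (1−0.517)·S2·0.501.
S2 = 303.78/(0.501×0.483) = 1255.4 kg/h.
Recycle S12 = 0.517×1255.4 = 649.03 kg/h.
Combined feed S3 = 1220 + 649.03 = 1869 kg/h.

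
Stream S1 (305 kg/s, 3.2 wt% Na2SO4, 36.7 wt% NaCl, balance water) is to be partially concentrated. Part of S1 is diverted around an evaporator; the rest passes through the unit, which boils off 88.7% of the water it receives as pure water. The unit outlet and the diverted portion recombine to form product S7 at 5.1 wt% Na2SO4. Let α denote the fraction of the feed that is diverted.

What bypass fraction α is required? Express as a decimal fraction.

0.301

All 305×0.032 = 9.76 kg/s of Na2SO4 reaches S7, so S7 = 9.76/0.051 = 191.37 kg/s and vapour = 113.63 kg/s.
The evaporator receives (1−α)·305 of feed at 0.601 water and removes 0.887 of that water:
0.887×0.601×(1−α)×305 = 113.63
(1−α) = 113.63/162.59 = 0.6989;  α = 0.3011.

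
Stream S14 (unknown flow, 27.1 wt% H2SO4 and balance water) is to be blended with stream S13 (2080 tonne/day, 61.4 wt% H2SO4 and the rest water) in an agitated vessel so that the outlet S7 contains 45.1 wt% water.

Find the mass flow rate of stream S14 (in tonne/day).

486.3 tonne/day

Let S14 be the unknown flow. Total out = 2080 + S14.
water balance: 802.88 + 0.729·S14 = 0.451·(2080 + S14)
(0.729 − 0.451)·S14 = 0.451×2080 − 802.88 = 135.2
S14 = 135.2 / 0.278 = 486.33 tonne/day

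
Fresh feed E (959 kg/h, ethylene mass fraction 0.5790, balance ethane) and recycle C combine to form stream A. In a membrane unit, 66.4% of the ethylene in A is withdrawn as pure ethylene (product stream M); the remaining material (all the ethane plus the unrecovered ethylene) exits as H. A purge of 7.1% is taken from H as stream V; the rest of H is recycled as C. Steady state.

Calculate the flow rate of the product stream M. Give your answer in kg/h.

536 kg/h

ethylene in A: m_A = 959×0.579 + (1−0.071)·(1−0.664)·m_A, so m_A = 555.26/0.6879 = 807.23 kg/h.
Product M = 0.664×807.23 = 536 kg/h.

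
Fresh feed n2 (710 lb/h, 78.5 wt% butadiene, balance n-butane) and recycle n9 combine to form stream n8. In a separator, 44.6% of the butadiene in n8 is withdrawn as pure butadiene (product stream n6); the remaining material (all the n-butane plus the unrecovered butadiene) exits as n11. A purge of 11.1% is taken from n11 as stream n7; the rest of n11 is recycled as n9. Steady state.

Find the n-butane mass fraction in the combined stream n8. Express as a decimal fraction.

n-butane enters only via n2 and leaves only via the purge: 710×0.215 = 0.111×(n-butane in n11), and the separator passes all n-butane, so n-butane in n8 = n-butane in n11 = 1375.2 lb/h.
butadiene in n8: m_A = 710×0.785 + (1−0.111)·(1−0.446)·m_A, so m_A = 557.35/0.5075 = 1098.2 lb/h.
n8 = 1098.2 + 1375.2 = 2473.5 lb/h.
n-butane fraction in n8 = 1375.2/2473.5 = 0.5560.

0.5560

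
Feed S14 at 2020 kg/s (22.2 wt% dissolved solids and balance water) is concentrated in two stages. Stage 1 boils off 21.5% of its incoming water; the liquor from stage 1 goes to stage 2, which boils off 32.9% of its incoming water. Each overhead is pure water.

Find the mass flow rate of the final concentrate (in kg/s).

1276 kg/s

water in feed = 2020×0.778 = 1571.6 kg/s.
After stage 1: water left = (1−0.215)×1571.6 = 1233.7; stream total = 1682.1 kg/s.
After stage 2: water left = (1−0.329)×1233.7 = 827.8; final concentrate = 1276.2 kg/s.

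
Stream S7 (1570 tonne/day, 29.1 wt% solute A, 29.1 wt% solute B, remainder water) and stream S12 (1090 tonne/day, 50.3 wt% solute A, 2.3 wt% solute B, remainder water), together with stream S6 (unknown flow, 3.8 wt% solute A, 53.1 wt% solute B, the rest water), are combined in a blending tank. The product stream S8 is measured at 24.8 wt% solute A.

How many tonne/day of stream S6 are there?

1645 tonne/day

Let S6 be the unknown flow. Total out = 2660 + S6.
solute A balance: 1005.1 + 0.038·S6 = 0.248·(2660 + S6)
(0.038 − 0.248)·S6 = 0.248×2660 − 1005.1 = -345.46
S6 = -345.46 / -0.210 = 1645 tonne/day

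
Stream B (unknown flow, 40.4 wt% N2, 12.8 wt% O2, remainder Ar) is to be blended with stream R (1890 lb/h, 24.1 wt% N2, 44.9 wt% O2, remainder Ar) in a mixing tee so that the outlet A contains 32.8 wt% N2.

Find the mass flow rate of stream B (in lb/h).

Let B be the unknown flow. Total out = 1890 + B.
N2 balance: 455.49 + 0.404·B = 0.328·(1890 + B)
(0.404 − 0.328)·B = 0.328×1890 − 455.49 = 164.43
B = 164.43 / 0.076 = 2163.6 lb/h

2164 lb/h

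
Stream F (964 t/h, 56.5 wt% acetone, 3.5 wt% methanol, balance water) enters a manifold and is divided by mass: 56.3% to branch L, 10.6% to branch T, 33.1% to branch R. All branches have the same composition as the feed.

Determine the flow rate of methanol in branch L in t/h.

Branch L total = 0.563×964 = 542.73 t/h.
methanol in L = 0.035×542.73 = 18.996 t/h.

19 t/h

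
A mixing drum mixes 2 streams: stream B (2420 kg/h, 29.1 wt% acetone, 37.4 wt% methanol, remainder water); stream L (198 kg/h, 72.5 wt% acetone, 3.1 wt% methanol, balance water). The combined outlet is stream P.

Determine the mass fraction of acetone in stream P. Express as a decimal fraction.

0.324

Total flow out = 2420 + 198 = 2618 kg/h.
acetone in = 2420×0.291 + 198×0.725 = 847.77 kg/h.
acetone mass fraction in P = 847.77/2618 = 0.324.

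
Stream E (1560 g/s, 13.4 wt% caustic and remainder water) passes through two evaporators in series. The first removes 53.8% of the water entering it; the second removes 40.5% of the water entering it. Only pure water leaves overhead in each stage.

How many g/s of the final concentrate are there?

580.4 g/s

water in feed = 1560×0.866 = 1351 g/s.
After stage 1: water left = (1−0.538)×1351 = 624.14; stream total = 833.18 g/s.
After stage 2: water left = (1−0.405)×624.14 = 371.37; final concentrate = 580.41 g/s.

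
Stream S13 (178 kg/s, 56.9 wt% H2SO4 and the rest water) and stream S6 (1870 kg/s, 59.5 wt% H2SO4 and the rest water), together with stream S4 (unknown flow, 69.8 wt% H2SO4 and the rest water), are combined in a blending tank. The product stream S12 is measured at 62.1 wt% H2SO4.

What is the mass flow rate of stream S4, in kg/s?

751.6 kg/s

Let S4 be the unknown flow. Total out = 2048 + S4.
H2SO4 balance: 1213.9 + 0.698·S4 = 0.621·(2048 + S4)
(0.698 − 0.621)·S4 = 0.621×2048 − 1213.9 = 57.876
S4 = 57.876 / 0.077 = 751.64 kg/s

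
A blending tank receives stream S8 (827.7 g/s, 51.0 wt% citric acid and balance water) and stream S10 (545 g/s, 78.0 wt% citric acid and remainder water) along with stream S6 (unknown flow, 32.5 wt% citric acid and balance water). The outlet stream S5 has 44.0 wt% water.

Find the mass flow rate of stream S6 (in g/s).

Let S6 be the unknown flow. Total out = 1372.7 + S6.
water balance: 525.47 + 0.675·S6 = 0.440·(1372.7 + S6)
(0.675 − 0.440)·S6 = 0.440×1372.7 − 525.47 = 78.515
S6 = 78.515 / 0.235 = 334.11 g/s

334.1 g/s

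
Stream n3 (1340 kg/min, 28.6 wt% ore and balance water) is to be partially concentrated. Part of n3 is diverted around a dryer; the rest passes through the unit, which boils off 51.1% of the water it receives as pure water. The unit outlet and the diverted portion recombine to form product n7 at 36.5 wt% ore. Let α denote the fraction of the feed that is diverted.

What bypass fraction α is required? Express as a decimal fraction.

All 1340×0.286 = 383.24 kg/min of ore reaches n7, so n7 = 383.24/0.365 = 1050 kg/min and vapour = 290.03 kg/min.
The evaporator receives (1−α)·1340 of feed at 0.714 water and removes 0.511 of that water:
0.511×0.714×(1−α)×1340 = 290.03
(1−α) = 290.03/488.9 = 0.5932;  α = 0.4068.

0.407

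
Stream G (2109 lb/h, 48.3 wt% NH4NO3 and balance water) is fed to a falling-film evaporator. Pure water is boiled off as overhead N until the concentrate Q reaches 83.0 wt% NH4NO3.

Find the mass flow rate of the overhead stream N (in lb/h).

NH4NO3 is conserved: 2109×0.483 = 1018.6 lb/h all reports to the concentrate.
Concentrate = 1018.6/(target fraction) = 1227.3 lb/h.
Overhead = 2109 − 1227.3 = 881.71 lb/h.

881.7 lb/h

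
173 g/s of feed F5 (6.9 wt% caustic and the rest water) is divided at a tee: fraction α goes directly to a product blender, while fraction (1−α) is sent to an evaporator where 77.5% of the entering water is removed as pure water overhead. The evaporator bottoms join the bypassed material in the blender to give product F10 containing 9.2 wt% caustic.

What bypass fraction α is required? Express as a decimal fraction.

All 173×0.069 = 11.937 g/s of caustic reaches F10, so F10 = 11.937/0.092 = 129.75 g/s and vapour = 43.25 g/s.
The evaporator receives (1−α)·173 of feed at 0.931 water and removes 0.775 of that water:
0.775×0.931×(1−α)×173 = 43.25
(1−α) = 43.25/124.82 = 0.3465;  α = 0.6535.

0.654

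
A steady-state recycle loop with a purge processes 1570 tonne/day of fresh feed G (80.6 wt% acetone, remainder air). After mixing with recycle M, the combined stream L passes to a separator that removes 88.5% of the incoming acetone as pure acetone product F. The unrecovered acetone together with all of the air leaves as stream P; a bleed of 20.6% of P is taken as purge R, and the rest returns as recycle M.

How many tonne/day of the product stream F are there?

acetone in L: m_A = 1570×0.806 + (1−0.206)·(1−0.885)·m_A, so m_A = 1265.4/0.9087 = 1392.6 tonne/day.
Product F = 0.885×1392.6 = 1232.4 tonne/day.

1232 tonne/day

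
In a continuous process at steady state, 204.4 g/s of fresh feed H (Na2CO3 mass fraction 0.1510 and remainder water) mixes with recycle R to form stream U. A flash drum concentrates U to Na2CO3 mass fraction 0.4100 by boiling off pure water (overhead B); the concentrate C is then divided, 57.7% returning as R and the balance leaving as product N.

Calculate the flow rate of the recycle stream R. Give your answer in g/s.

Overall Na2CO3 balance (none leaves overhead): Na2CO3 in fresh feed = Na2CO3 in product, i.e. 204.4×0.151 = (1−0.577)·C·0.410.
C = 30.864/(0.410×0.423) = 177.96 g/s.
Recycle R = 0.577×177.96 = 102.69 g/s.

102.7 g/s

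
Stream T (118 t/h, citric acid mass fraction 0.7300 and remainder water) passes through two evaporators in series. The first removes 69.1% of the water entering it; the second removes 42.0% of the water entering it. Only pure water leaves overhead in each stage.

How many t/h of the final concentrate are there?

water in feed = 118×0.270 = 31.86 t/h.
After stage 1: water left = (1−0.691)×31.86 = 9.8447; stream total = 95.985 t/h.
After stage 2: water left = (1−0.420)×9.8447 = 5.7099; final concentrate = 91.85 t/h.

91.85 t/h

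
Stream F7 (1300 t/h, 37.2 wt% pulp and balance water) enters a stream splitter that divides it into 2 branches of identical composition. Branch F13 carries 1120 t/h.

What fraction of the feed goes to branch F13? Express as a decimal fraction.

0.862

Fraction to F13 = 1120/1300 = 0.8615.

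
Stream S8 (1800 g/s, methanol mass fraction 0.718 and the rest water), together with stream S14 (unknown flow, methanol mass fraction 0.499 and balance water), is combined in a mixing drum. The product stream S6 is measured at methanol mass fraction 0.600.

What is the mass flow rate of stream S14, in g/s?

2103 g/s

Let S14 be the unknown flow. Total out = 1800 + S14.
methanol balance: 1292.4 + 0.499·S14 = 0.600·(1800 + S14)
(0.499 − 0.600)·S14 = 0.600×1800 − 1292.4 = -212.4
S14 = -212.4 / -0.101 = 2103 g/s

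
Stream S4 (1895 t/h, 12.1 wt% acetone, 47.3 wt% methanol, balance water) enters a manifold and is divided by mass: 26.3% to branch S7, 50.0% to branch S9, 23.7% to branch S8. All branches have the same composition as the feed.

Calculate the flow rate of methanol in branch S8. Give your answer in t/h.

212.4 t/h

Branch S8 total = 0.237×1895 = 449.11 t/h.
methanol in S8 = 0.473×449.11 = 212.43 t/h.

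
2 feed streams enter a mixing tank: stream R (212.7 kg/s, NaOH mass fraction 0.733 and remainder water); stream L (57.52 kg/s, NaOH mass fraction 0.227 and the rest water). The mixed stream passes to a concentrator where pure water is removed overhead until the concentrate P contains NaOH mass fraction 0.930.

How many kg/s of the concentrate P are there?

NaOH entering = 212.7×0.733 + 57.52×0.227 = 168.97 kg/s.
All NaOH reports to P, so P = 168.97/0.930 = 181.68 kg/s.

181.7 kg/s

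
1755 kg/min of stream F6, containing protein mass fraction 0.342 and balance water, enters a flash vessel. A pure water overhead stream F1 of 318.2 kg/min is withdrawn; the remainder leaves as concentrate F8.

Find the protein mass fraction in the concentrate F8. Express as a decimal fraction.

protein is not removed: 1755×0.342 = 600.21 kg/min of protein enters F8.
Concentrate = 1755 − 318.2 = 1436.8 kg/min.
Mass fraction = 600.21/1436.8 = 0.418.

0.418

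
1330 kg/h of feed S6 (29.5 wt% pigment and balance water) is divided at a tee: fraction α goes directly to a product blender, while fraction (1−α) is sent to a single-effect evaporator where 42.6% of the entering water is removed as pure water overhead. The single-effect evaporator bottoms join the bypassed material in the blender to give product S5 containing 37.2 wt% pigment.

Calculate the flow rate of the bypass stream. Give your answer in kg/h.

413.4 kg/h

All 1330×0.295 = 392.35 kg/h of pigment reaches S5, so S5 = 392.35/0.372 = 1054.7 kg/h and vapour = 275.3 kg/h.
The evaporator receives (1−α)·1330 of feed at 0.705 water and removes 0.426 of that water:
0.426×0.705×(1−α)×1330 = 275.3
(1−α) = 275.3/399.44 = 0.6892;  α = 0.3108.
Bypass flow = 0.3108×1330 = 413.36 kg/h.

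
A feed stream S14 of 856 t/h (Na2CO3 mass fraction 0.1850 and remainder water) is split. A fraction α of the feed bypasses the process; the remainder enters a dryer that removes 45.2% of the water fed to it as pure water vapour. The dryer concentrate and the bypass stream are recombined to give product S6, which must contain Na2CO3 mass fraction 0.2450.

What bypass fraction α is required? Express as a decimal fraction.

0.335

All 856×0.185 = 158.36 t/h of Na2CO3 reaches S6, so S6 = 158.36/0.245 = 646.37 t/h and vapour = 209.63 t/h.
The evaporator receives (1−α)·856 of feed at 0.815 water and removes 0.452 of that water:
0.452×0.815×(1−α)×856 = 209.63
(1−α) = 209.63/315.33 = 0.6648;  α = 0.3352.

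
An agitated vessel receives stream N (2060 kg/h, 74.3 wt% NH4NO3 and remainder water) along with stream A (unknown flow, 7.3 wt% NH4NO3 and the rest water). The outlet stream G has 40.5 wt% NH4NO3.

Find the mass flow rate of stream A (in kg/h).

Let A be the unknown flow. Total out = 2060 + A.
NH4NO3 balance: 1530.6 + 0.073·A = 0.405·(2060 + A)
(0.073 − 0.405)·A = 0.405×2060 − 1530.6 = -696.28
A = -696.28 / -0.332 = 2097.2 kg/h

2097 kg/h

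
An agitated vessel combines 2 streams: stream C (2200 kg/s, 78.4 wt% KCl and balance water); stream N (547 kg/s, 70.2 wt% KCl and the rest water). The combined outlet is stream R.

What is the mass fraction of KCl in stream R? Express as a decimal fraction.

0.768

Total flow out = 2200 + 547 = 2747 kg/s.
KCl in = 2200×0.784 + 547×0.702 = 2108.8 kg/s.
KCl mass fraction in R = 2108.8/2747 = 0.768.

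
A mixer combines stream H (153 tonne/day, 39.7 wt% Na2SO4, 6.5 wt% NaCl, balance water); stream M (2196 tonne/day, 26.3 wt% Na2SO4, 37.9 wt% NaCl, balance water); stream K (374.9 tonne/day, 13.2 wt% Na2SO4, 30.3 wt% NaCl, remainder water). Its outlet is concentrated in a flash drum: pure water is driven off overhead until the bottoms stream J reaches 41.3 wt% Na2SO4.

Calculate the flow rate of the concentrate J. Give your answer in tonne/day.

1665 tonne/day

Na2SO4 entering = 153×0.397 + 2196×0.263 + 374.9×0.132 = 687.78 tonne/day.
All Na2SO4 reports to J, so J = 687.78/0.413 = 1665.3 tonne/day.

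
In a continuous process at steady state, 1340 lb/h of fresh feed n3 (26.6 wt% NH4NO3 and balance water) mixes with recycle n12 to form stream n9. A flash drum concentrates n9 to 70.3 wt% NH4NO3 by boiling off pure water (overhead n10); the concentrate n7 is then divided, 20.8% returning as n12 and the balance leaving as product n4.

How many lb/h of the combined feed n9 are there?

Overall NH4NO3 balance (none leaves overhead): NH4NO3 in fresh feed = NH4NO3 in product, i.e. 1340×0.266 = (1−0.208)·n7·0.703.
n7 = 356.44/(0.703×0.792) = 640.19 lb/h.
Recycle n12 = 0.208×640.19 = 133.16 lb/h.
Combined feed n9 = 1340 + 133.16 = 1473.2 lb/h.

1473 lb/h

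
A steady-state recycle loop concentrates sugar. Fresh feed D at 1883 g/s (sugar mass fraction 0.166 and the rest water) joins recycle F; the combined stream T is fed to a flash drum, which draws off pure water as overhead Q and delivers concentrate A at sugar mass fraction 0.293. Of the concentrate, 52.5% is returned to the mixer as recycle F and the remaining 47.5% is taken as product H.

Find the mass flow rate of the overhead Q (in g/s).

816.2 g/s

Overall sugar balance (none leaves overhead): sugar in fresh feed = sugar in product, i.e. 1883×0.166 = (1−0.525)·A·0.293.
A = 312.58/(0.293×0.475) = 2245.9 g/s.
Recycle F = 0.525×2245.9 = 1179.1 g/s.
Combined feed T = 1883 + 1179.1 = 3062.1 g/s.
Overhead Q = T − A = 3062.1 − 2245.9 = 816.18 g/s.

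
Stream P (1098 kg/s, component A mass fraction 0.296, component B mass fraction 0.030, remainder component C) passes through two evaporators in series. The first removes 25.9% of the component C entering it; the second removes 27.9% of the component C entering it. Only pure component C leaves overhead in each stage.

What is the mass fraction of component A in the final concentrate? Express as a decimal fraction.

component C in feed = 1098×0.674 = 740.05 kg/s.
After stage 1: component C left = (1−0.259)×740.05 = 548.38; stream total = 906.33 kg/s.
After stage 2: component C left = (1−0.279)×548.38 = 395.38; final concentrate = 753.33 kg/s.
component A fraction = 325.01/753.33 = 0.431.

0.431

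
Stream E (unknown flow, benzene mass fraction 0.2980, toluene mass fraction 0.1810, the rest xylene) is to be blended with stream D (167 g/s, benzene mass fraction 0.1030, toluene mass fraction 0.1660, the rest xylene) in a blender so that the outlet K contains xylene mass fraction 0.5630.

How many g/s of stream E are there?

668 g/s

Let E be the unknown flow. Total out = 167 + E.
xylene balance: 122.08 + 0.521·E = 0.563·(167 + E)
(0.521 − 0.563)·E = 0.563×167 − 122.08 = -28.056
E = -28.056 / -0.042 = 668 g/s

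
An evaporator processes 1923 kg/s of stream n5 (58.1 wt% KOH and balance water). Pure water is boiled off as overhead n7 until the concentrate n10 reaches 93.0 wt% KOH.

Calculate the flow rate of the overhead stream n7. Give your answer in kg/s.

721.6 kg/s

KOH is conserved: 1923×0.581 = 1117.3 kg/s all reports to the concentrate.
Concentrate = 1117.3/(target fraction) = 1201.4 kg/s.
Overhead = 1923 − 1201.4 = 721.64 kg/s.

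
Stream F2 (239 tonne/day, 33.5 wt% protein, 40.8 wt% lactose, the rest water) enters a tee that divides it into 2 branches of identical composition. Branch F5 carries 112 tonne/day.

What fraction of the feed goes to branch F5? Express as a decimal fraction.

0.469

Fraction to F5 = 112/239 = 0.4686.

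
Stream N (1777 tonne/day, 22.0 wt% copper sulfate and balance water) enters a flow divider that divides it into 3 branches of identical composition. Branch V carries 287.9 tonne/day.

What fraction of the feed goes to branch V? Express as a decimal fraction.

0.162

Fraction to V = 287.9/1777 = 0.1620.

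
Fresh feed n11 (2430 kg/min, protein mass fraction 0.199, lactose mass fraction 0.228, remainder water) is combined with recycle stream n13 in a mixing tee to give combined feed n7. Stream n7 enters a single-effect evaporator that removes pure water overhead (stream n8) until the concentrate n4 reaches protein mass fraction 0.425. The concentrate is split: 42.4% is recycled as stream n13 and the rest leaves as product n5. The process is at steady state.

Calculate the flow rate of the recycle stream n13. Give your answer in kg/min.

Overall protein balance (none leaves overhead): protein in fresh feed = protein in product, i.e. 2430×0.199 = (1−0.424)·n4·0.425.
n4 = 483.57/(0.425×0.576) = 1975.4 kg/min.
Recycle n13 = 0.424×1975.4 = 837.56 kg/min.

837.6 kg/min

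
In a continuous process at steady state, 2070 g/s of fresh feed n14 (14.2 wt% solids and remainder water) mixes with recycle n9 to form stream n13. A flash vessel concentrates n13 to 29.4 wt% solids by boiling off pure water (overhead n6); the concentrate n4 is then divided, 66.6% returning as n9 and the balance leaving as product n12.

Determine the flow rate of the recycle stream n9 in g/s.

Overall solids balance (none leaves overhead): solids in fresh feed = solids in product, i.e. 2070×0.142 = (1−0.666)·n4·0.294.
n4 = 293.94/(0.294×0.334) = 2993.4 g/s.
Recycle n9 = 0.666×2993.4 = 1993.6 g/s.

1994 g/s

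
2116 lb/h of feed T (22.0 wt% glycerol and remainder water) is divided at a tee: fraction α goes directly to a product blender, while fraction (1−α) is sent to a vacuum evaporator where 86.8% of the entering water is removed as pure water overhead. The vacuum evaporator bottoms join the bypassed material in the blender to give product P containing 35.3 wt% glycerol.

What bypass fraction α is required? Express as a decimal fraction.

0.444

All 2116×0.220 = 465.52 lb/h of glycerol reaches P, so P = 465.52/0.353 = 1318.8 lb/h and vapour = 797.25 lb/h.
The evaporator receives (1−α)·2116 of feed at 0.780 water and removes 0.868 of that water:
0.868×0.780×(1−α)×2116 = 797.25
(1−α) = 797.25/1432.6 = 0.5565;  α = 0.4435.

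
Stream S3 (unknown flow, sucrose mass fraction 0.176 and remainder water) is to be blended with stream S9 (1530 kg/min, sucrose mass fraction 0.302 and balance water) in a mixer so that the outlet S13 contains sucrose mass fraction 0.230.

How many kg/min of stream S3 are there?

Let S3 be the unknown flow. Total out = 1530 + S3.
sucrose balance: 462.06 + 0.176·S3 = 0.230·(1530 + S3)
(0.176 − 0.230)·S3 = 0.230×1530 − 462.06 = -110.16
S3 = -110.16 / -0.054 = 2040 kg/min

2040 kg/min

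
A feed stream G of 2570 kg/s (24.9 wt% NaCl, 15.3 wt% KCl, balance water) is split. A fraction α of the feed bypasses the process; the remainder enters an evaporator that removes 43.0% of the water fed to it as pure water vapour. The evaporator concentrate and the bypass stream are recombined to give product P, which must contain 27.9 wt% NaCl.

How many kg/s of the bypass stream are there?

1495 kg/s

All 2570×0.249 = 639.93 kg/s of NaCl reaches P, so P = 639.93/0.279 = 2293.7 kg/s and vapour = 276.34 kg/s.
The evaporator receives (1−α)·2570 of feed at 0.598 water and removes 0.430 of that water:
0.430×0.598×(1−α)×2570 = 276.34
(1−α) = 276.34/660.85 = 0.4182;  α = 0.5818.
Bypass flow = 0.5818×2570 = 1495.3 kg/s.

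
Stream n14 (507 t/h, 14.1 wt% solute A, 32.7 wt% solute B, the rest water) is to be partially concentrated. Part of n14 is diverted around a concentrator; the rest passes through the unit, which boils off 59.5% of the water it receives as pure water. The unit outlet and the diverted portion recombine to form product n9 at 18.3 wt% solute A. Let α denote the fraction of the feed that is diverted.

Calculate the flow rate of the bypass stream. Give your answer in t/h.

All 507×0.141 = 71.487 t/h of solute A reaches n9, so n9 = 71.487/0.183 = 390.64 t/h and vapour = 116.36 t/h.
The evaporator receives (1−α)·507 of feed at 0.532 water and removes 0.595 of that water:
0.595×0.532×(1−α)×507 = 116.36
(1−α) = 116.36/160.49 = 0.7251;  α = 0.2749.
Bypass flow = 0.2749×507 = 139.4 t/h.

139.4 t/h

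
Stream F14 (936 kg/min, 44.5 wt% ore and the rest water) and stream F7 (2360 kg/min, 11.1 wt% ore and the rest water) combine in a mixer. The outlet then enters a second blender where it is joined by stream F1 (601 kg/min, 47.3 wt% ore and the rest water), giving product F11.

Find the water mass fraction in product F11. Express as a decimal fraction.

0.753

Overall, product flow = 3897 kg/min.
water in = 936×0.555 + 2360×0.889 + 601×0.527 = 2934.2 kg/min.
water fraction in F11 = 0.753.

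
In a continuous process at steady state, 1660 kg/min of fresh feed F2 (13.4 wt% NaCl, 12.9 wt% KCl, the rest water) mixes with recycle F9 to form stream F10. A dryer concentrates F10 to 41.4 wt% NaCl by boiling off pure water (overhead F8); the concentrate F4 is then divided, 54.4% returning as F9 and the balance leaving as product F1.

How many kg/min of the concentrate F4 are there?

Overall NaCl balance (none leaves overhead): NaCl in fresh feed = NaCl in product, i.e. 1660×0.134 = (1−0.544)·F4·0.414.
F4 = 222.44/(0.414×0.456) = 1178.3 kg/min.

1178 kg/min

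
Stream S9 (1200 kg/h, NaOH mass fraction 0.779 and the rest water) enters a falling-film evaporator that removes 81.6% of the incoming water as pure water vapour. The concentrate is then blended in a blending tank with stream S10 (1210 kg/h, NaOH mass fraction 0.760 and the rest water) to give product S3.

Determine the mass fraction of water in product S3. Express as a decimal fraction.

Vapour removed = 0.816×0.221×1200 = 216.4 kg/h; concentrate = 983.6 kg/h.
water reaching the mixer = 48.797 (from concentrate) + 1210×0.240 = 339.2 kg/h.
Product flow = 983.6 + 1210 = 2193.6 kg/h; water fraction = 0.155.

0.155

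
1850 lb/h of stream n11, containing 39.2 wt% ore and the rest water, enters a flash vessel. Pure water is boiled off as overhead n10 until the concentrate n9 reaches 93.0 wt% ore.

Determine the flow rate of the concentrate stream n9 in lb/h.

ore is conserved: 1850×0.392 = 725.2 lb/h all reports to the concentrate.
Concentrate = 725.2/(target fraction) = 779.78 lb/h.

779.8 lb/h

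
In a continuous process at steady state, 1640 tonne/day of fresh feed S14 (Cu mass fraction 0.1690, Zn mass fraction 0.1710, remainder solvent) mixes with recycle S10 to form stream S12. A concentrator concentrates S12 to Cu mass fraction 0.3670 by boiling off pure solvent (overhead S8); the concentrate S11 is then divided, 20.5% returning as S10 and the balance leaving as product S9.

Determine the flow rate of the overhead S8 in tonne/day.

Overall Cu balance (none leaves overhead): Cu in fresh feed = Cu in product, i.e. 1640×0.169 = (1−0.205)·S11·0.367.
S11 = 277.16/(0.367×0.795) = 949.94 tonne/day.
Recycle S10 = 0.205×949.94 = 194.74 tonne/day.
Combined feed S12 = 1640 + 194.74 = 1834.7 tonne/day.
Overhead S8 = S12 − S11 = 1834.7 − 949.94 = 884.8 tonne/day.

884.8 tonne/day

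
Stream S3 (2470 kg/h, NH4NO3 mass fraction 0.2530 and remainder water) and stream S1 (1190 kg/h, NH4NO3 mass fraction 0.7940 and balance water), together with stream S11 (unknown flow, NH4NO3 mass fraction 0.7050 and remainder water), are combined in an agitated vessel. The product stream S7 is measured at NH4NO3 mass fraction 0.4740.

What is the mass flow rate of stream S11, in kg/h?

Let S11 be the unknown flow. Total out = 3660 + S11.
NH4NO3 balance: 1569.8 + 0.705·S11 = 0.474·(3660 + S11)
(0.705 − 0.474)·S11 = 0.474×3660 − 1569.8 = 165.07
S11 = 165.07 / 0.231 = 714.59 kg/h

714.6 kg/h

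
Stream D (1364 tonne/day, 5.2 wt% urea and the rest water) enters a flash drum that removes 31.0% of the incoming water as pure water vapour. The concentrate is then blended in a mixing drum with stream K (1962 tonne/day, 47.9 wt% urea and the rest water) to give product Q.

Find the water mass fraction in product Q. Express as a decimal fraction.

Vapour removed = 0.310×0.948×1364 = 400.85 tonne/day; concentrate = 963.15 tonne/day.
water reaching the mixer = 892.22 (from concentrate) + 1962×0.521 = 1914.4 tonne/day.
Product flow = 963.15 + 1962 = 2925.1 tonne/day; water fraction = 0.654.

0.654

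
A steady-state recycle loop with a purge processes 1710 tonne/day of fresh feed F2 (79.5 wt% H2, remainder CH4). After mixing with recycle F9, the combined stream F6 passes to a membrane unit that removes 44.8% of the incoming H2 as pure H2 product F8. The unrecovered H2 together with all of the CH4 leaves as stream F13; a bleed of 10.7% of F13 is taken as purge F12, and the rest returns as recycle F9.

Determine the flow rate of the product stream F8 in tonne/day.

H2 in F6: m_A = 1710×0.795 + (1−0.107)·(1−0.448)·m_A, so m_A = 1359.5/0.5071 = 2681 tonne/day.
Product F8 = 0.448×2681 = 1201.1 tonne/day.

1201 tonne/day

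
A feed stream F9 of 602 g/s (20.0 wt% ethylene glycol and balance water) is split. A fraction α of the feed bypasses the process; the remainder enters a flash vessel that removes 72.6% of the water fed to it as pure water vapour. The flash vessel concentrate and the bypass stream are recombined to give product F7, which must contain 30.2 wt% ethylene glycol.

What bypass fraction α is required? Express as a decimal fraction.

0.418

All 602×0.200 = 120.4 g/s of ethylene glycol reaches F7, so F7 = 120.4/0.302 = 398.68 g/s and vapour = 203.32 g/s.
The evaporator receives (1−α)·602 of feed at 0.800 water and removes 0.726 of that water:
0.726×0.800×(1−α)×602 = 203.32
(1−α) = 203.32/349.64 = 0.5815;  α = 0.4185.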